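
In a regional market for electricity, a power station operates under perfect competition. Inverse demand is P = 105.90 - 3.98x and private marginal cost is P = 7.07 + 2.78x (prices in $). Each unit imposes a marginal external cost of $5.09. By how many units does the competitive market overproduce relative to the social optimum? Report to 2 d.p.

Market equilibrium (private): 7.07 + 2.78x = 105.90 - 3.98x → x_m = 14.6198.
Social marginal cost = private MC + MEC = 12.16 + 2.78x.
Set SMC = demand: 12.16 + 2.78x = 105.90 - 3.98x → x* = 13.8669.
Gap = |14.6198 − 13.8669| = 0.7529.

0.75 units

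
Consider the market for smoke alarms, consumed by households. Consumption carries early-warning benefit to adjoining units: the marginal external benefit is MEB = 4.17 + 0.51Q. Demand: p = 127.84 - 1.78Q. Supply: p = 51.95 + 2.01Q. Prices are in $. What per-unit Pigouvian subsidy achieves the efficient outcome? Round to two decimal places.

subsidy = $16.62 per unit

Social marginal benefit = demand + MEB = 132.01 - 1.27Q.
Set SMB = MC: 132.01 - 1.27Q = 51.95 + 2.01Q → Q* = 24.4085.
The Pigouvian subsidy equals MEB at Q*: 4.17 + 0.51×24.4085 = 16.6183.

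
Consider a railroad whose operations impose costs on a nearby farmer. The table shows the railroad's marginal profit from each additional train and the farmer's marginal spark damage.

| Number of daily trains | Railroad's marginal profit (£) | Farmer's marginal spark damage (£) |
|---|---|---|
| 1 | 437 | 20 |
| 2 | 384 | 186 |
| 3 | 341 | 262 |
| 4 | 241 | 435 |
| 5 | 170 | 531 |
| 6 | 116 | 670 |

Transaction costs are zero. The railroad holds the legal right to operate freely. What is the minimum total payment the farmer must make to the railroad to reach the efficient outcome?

Left alone the railroad would choose level 6 (marginal profit stays positive).
Efficient level: k* = 3 (marginal profit ≥ marginal spark damage through 3).
The farmer must at least cover the railroad's forgone profit from cutting 6→3: 241 + 170 + 116 = 527.

£527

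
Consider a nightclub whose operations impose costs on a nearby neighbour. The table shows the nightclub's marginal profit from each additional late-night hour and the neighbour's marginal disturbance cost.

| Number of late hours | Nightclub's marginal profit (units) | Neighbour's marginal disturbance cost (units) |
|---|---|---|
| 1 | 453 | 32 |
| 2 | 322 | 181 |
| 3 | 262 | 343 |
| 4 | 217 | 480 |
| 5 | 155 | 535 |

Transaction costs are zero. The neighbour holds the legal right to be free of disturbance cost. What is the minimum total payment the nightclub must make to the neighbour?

213

Efficient level: marginal profit ≥ marginal disturbance cost through level 2, so k* = 2.
With the neighbour holding the right, the nightclub must at least compensate total damage at k*: 32 + 181 = 213.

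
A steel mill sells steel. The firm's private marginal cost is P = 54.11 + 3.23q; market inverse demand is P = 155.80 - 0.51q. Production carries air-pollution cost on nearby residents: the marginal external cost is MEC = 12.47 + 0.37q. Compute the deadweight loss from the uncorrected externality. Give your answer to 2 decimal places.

DWL = 61.75

Market equilibrium (private): 54.11 + 3.23q = 155.80 - 0.51q → q_m = 27.1898.
Social marginal cost = private MC + MEC = 66.58 + 3.60q.
Set SMC = demand: 66.58 + 3.60q = 155.80 - 0.51q → q* = 21.7080.
The loss is the area between SMC and demand from q* to q_m; with linear curves that's a triangle of height MEC(q_m).
DWL = ½ × 5.4818 × 22.5302 = 61.7530.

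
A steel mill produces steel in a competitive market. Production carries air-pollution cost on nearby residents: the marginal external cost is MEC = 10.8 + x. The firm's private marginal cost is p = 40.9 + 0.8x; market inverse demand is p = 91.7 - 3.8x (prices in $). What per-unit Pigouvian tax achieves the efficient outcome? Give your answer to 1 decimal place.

Social marginal cost = private MC + MEC = 51.7 + 1.8x.
Set SMC = demand: 51.7 + 1.8x = 91.7 - 3.8x → x* = 7.1429.
The Pigouvian tax equals MEC at x*: 10.8 + 1.0×7.1429 = 17.9429.

tax = $17.9 per unit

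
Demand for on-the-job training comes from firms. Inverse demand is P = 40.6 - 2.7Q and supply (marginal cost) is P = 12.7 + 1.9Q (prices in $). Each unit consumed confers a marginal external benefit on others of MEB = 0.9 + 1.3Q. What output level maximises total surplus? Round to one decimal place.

Q* = 8.7

Social marginal benefit = demand + MEB = 41.5 - 1.4Q.
Set SMB = MC: 41.5 - 1.4Q = 12.7 + 1.9Q → Q* = 8.7273.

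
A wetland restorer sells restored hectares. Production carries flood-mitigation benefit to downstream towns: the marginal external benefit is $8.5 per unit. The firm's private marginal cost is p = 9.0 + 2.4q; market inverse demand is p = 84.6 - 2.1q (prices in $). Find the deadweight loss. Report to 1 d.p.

DWL = $8.0

Market equilibrium (private): 9.0 + 2.4q = 84.6 - 2.1q → q_m = 16.8000.
Social marginal cost = private MC − MEB = 0.5 + 2.4q.
Set SMC = demand: 0.5 + 2.4q = 84.6 - 2.1q → q* = 18.6889.
The welfare-loss triangle has base |q_m − q*| and height MEB(q_m) (the vertical gap between SMC and demand is zero at q* and MEB at q_m).
DWL = ½ × 1.8889 × 8.5000 = 8.0278.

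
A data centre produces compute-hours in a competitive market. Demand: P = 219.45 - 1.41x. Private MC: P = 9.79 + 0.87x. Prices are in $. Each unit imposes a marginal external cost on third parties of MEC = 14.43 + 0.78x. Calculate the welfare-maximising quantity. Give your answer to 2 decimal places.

x* = 63.80

Social marginal cost = private MC + MEC = 24.22 + 1.65x.
Set SMC = demand: 24.22 + 1.65x = 219.45 - 1.41x → x* = 63.8007.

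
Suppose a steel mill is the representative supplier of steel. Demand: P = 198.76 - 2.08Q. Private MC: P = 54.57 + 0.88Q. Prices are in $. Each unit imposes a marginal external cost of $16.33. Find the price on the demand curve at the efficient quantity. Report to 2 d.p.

P = $108.91

Social marginal cost = private MC + MEC = 70.90 + 0.88Q.
Set SMC = demand: 70.90 + 0.88Q = 198.76 - 2.08Q → Q* = 43.1959.
Consumer price on the demand curve at Q*: 198.76 − 2.08×43.1959 = 108.9125.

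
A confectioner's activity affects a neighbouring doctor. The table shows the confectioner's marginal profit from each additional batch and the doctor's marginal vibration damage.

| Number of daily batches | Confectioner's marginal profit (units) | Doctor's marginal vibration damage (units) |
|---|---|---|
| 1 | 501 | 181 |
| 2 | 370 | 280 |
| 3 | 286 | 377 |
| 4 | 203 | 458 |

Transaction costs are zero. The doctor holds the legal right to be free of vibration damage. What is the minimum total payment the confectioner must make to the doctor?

461

Efficient level: marginal profit ≥ marginal vibration damage through level 2, so k* = 2.
With the doctor holding the right, the confectioner must at least compensate total damage at k*: 181 + 280 = 461.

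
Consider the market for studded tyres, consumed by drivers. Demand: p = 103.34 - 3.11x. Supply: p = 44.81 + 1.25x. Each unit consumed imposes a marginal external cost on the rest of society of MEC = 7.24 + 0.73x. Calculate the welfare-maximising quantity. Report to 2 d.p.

x* = 10.08

Social marginal benefit = demand − MEC = 96.10 - 3.84x.
Set SMB = MC: 96.10 - 3.84x = 44.81 + 1.25x → x* = 10.0766.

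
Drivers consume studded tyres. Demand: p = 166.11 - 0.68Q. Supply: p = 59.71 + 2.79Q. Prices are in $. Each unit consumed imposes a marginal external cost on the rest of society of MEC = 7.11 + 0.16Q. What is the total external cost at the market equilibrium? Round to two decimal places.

$293.23

Market equilibrium (private): 59.71 + 2.79Q = 166.11 - 0.68Q → Q_m = 30.6628.
Total external cost = ∫₀^{Q_m} (7.11 + 0.16Q) dQ = 7.11×30.6628 + ½×0.16×30.6628² = 293.2291.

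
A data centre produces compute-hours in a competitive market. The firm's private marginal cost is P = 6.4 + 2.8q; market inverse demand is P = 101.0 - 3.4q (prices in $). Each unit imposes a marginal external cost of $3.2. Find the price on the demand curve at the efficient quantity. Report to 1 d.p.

Social marginal cost = private MC + MEC = 9.6 + 2.8q.
Set SMC = demand: 9.6 + 2.8q = 101.0 - 3.4q → q* = 14.7419.
Consumer price on the demand curve at q*: 101.0 − 3.4×14.7419 = 50.8775.

P = $50.9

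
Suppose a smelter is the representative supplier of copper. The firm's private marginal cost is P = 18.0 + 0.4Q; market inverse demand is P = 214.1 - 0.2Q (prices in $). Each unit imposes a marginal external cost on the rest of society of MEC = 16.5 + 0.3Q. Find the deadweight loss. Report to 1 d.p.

Market equilibrium (private): 18.0 + 0.4Q = 214.1 - 0.2Q → Q_m = 326.8333.
Social marginal cost = private MC + MEC = 34.5 + 0.7Q.
Set SMC = demand: 34.5 + 0.7Q = 214.1 - 0.2Q → Q* = 199.5556.
Between Q* and Q_m the wedge SMC − demand runs linearly from 0 to MEC(Q_m), so the loss is a triangle.
DWL = ½ × 127.2777 × 114.5500 = 7289.8303.

DWL = $7289.8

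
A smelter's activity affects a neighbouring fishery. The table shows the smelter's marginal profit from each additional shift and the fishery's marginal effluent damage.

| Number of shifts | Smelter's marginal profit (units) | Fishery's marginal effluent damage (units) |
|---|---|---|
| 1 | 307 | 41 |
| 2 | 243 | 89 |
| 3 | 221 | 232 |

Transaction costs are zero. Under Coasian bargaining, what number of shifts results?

2

Bargaining reaches the level where marginal profit last exceeds marginal effluent damage.
That holds through level 2 (243 ≥ 89) but not at 3 (221 < 232).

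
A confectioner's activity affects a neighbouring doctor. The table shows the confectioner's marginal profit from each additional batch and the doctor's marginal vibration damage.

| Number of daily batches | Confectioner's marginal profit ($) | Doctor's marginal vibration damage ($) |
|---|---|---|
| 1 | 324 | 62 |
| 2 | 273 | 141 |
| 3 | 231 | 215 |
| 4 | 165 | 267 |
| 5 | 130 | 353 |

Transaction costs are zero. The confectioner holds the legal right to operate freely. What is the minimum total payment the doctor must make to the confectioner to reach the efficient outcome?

$295

Left alone the confectioner would choose level 5 (marginal profit stays positive).
Efficient level: k* = 3 (marginal profit ≥ marginal vibration damage through 3).
The doctor must at least cover the confectioner's forgone profit from cutting 5→3: 165 + 130 = 295.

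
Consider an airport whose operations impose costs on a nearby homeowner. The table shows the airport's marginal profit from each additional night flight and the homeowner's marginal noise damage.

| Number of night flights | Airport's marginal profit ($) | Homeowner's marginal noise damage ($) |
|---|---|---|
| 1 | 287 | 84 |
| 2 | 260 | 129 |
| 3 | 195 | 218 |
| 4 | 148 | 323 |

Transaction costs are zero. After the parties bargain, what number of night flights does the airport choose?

2

Bargaining reaches the level where marginal profit last exceeds marginal noise damage.
That holds through level 2 (260 ≥ 129) but not at 3 (195 < 218).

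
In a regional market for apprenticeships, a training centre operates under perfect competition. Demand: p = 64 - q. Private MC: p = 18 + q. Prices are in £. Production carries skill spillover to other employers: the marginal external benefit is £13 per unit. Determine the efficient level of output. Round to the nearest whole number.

q* = 30

Social marginal cost = private MC − MEB = 5 + q.
Set SMC = demand: 5 + q = 64 - q → q* = 29.5000.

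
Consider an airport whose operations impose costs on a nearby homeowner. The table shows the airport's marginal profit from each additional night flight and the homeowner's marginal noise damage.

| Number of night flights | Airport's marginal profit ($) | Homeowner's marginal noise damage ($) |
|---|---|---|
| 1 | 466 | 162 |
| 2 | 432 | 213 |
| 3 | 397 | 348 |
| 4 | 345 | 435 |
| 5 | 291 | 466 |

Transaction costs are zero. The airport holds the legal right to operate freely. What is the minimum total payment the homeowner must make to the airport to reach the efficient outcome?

$636

Left alone the airport would choose level 5 (marginal profit stays positive).
Efficient level: k* = 3 (marginal profit ≥ marginal noise damage through 3).
The homeowner must at least cover the airport's forgone profit from cutting 5→3: 345 + 291 = 636.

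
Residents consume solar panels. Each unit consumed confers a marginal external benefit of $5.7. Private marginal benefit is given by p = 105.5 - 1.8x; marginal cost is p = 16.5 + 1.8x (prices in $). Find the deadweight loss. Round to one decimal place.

DWL = $4.5

Market equilibrium (private): 16.5 + 1.8x = 105.5 - 1.8x → x_m = 24.7222.
Social marginal benefit = demand + MEB = 111.2 - 1.8x.
Set SMB = MC: 111.2 - 1.8x = 16.5 + 1.8x → x* = 26.3056.
Between x* and x_m the wedge SMB − MC runs linearly from 0 to MEB(x_m), so the loss is a triangle.
DWL = ½ × 1.5834 × 5.7000 = 4.5127.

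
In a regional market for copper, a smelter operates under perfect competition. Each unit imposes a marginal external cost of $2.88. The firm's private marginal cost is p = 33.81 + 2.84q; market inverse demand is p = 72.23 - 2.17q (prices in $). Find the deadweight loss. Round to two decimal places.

DWL = $0.83

Market equilibrium (private): 33.81 + 2.84q = 72.23 - 2.17q → q_m = 7.6687.
Social marginal cost = private MC + MEC = 36.69 + 2.84q.
Set SMC = demand: 36.69 + 2.84q = 72.23 - 2.17q → q* = 7.0938.
The loss is the area between SMC and demand from q* to q_m; with linear curves that's a triangle of height MEC(q_m).
DWL = ½ × 0.5749 × 2.8800 = 0.8279.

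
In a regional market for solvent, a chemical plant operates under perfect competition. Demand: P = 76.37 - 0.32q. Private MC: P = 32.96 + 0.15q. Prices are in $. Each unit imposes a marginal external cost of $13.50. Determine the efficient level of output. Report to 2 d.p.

q* = 63.64

Social marginal cost = private MC + MEC = 46.46 + 0.15q.
Set SMC = demand: 46.46 + 0.15q = 76.37 - 0.32q → q* = 63.6383.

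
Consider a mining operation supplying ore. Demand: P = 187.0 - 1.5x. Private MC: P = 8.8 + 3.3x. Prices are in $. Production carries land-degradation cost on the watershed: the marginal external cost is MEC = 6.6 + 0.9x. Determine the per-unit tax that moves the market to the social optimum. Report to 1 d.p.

tax = $33.7 per unit

Social marginal cost = private MC + MEC = 15.4 + 4.2x.
Set SMC = demand: 15.4 + 4.2x = 187.0 - 1.5x → x* = 30.1053.
The Pigouvian tax equals MEC at x*: 6.6 + 0.9×30.1053 = 33.6948.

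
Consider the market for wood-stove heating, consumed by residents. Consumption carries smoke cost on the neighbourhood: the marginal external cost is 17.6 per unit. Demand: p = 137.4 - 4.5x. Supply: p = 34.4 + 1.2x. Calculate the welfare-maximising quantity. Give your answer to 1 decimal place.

Social marginal benefit = demand − MEC = 119.8 - 4.5x.
Set SMB = MC: 119.8 - 4.5x = 34.4 + 1.2x → x* = 14.9825.

x* = 15.0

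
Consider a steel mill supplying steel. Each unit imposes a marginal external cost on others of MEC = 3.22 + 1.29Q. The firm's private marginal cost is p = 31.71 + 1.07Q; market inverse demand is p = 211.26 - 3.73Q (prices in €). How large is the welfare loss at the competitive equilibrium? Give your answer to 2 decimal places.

DWL = €217.54

Market equilibrium (private): 31.71 + 1.07Q = 211.26 - 3.73Q → Q_m = 37.4063.
Social marginal cost = private MC + MEC = 34.93 + 2.36Q.
Set SMC = demand: 34.93 + 2.36Q = 211.26 - 3.73Q → Q* = 28.9540.
Between Q* and Q_m the wedge SMC − demand runs linearly from 0 to MEC(Q_m), so the loss is a triangle.
DWL = ½ × 8.4523 × 51.4741 = 217.5373.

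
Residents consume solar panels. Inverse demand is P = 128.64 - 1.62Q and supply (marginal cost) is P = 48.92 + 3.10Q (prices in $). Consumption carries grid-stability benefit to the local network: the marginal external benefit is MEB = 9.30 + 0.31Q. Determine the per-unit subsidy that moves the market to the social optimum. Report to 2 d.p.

subsidy = $15.56 per unit

Social marginal benefit = demand + MEB = 137.94 - 1.31Q.
Set SMB = MC: 137.94 - 1.31Q = 48.92 + 3.10Q → Q* = 20.1859.
The Pigouvian subsidy equals MEB at Q*: 9.30 + 0.31×20.1859 = 15.5576.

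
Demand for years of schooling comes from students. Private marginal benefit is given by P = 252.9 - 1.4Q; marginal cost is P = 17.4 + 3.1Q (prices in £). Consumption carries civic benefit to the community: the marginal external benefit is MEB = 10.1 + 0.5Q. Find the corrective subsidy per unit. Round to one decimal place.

Social marginal benefit = demand + MEB = 263.0 - 0.9Q.
Set SMB = MC: 263.0 - 0.9Q = 17.4 + 3.1Q → Q* = 61.4000.
The Pigouvian subsidy equals MEB at Q*: 10.1 + 0.5×61.4000 = 40.8000.

subsidy = £40.8 per unit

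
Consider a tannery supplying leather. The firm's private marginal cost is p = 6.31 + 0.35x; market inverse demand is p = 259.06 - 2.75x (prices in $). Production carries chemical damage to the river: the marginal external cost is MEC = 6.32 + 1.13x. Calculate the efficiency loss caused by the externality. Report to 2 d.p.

DWL = $1145.71

Market equilibrium (private): 6.31 + 0.35x = 259.06 - 2.75x → x_m = 81.5323.
Social marginal cost = private MC + MEC = 12.63 + 1.48x.
Set SMC = demand: 12.63 + 1.48x = 259.06 - 2.75x → x* = 58.2577.
The welfare-loss triangle has base |x_m − x*| and height MEC(x_m) (the vertical gap between SMC and demand is zero at x* and MEC at x_m).
DWL = ½ × 23.2746 × 98.4515 = 1145.7096.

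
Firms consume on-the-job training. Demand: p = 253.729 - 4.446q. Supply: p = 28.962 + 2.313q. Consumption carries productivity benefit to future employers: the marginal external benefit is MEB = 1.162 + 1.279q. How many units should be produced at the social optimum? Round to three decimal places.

q* = 41.228

Social marginal benefit = demand + MEB = 254.891 - 3.167q.
Set SMB = MC: 254.891 - 3.167q = 28.962 + 2.313q → q* = 41.2279.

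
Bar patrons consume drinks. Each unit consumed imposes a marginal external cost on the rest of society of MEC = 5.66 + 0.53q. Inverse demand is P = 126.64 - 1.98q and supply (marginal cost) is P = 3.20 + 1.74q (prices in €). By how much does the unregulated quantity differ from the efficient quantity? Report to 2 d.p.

Market equilibrium (private): 3.20 + 1.74q = 126.64 - 1.98q → q_m = 33.1828.
Social marginal benefit = demand − MEC = 120.98 - 2.51q.
Set SMB = MC: 120.98 - 2.51q = 3.20 + 1.74q → q* = 27.7129.
Gap = |33.1828 − 27.7129| = 5.4699.

5.47 units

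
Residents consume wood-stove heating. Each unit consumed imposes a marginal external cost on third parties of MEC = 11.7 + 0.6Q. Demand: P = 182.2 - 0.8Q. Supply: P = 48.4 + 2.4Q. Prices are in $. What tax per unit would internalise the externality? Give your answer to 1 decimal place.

tax = $31.0 per unit

Social marginal benefit = demand − MEC = 170.5 - 1.4Q.
Set SMB = MC: 170.5 - 1.4Q = 48.4 + 2.4Q → Q* = 32.1316.
The Pigouvian tax equals MEC at Q*: 11.7 + 0.6×32.1316 = 30.9790.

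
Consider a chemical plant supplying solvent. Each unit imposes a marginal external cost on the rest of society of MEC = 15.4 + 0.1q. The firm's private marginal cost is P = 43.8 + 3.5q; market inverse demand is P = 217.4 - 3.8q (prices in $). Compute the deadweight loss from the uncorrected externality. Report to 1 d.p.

DWL = $21.4

Market equilibrium (private): 43.8 + 3.5q = 217.4 - 3.8q → q_m = 23.7808.
Social marginal cost = private MC + MEC = 59.2 + 3.6q.
Set SMC = demand: 59.2 + 3.6q = 217.4 - 3.8q → q* = 21.3784.
Between q* and q_m the wedge SMC − demand runs linearly from 0 to MEC(q_m), so the loss is a triangle.
DWL = ½ × 2.4024 × 17.7781 = 21.3551.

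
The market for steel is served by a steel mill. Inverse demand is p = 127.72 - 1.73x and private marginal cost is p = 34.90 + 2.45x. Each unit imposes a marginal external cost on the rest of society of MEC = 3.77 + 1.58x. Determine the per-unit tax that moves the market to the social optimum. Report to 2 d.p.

Social marginal cost = private MC + MEC = 38.67 + 4.03x.
Set SMC = demand: 38.67 + 4.03x = 127.72 - 1.73x → x* = 15.4601.
The Pigouvian tax equals MEC at x*: 3.77 + 1.58×15.4601 = 28.1970.

tax = 28.20 per unit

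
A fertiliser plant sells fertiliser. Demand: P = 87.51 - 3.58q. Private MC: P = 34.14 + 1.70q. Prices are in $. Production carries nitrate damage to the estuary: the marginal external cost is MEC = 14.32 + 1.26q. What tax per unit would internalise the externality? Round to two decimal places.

tax = $21.84 per unit

Social marginal cost = private MC + MEC = 48.46 + 2.96q.
Set SMC = demand: 48.46 + 2.96q = 87.51 - 3.58q → q* = 5.9709.
The Pigouvian tax equals MEC at q*: 14.32 + 1.26×5.9709 = 21.8433.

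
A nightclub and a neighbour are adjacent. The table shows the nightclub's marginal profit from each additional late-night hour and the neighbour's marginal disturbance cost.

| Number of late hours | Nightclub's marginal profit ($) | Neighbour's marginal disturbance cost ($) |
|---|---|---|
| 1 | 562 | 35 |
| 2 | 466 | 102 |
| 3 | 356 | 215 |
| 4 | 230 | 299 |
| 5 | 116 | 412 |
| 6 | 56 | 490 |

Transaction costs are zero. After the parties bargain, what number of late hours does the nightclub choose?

3

Bargaining reaches the level where marginal profit last exceeds marginal disturbance cost.
That holds through level 3 (356 ≥ 215) but not at 4 (230 < 299).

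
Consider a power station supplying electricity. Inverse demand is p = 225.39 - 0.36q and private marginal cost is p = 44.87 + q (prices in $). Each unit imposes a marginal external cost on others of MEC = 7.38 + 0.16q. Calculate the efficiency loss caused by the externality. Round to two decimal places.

DWL = $269.40

Market equilibrium (private): 44.87 + q = 225.39 - 0.36q → q_m = 132.7353.
Social marginal cost = private MC + MEC = 52.25 + 1.16q.
Set SMC = demand: 52.25 + 1.16q = 225.39 - 0.36q → q* = 113.9079.
Between q* and q_m the wedge SMC − demand runs linearly from 0 to MEC(q_m), so the loss is a triangle.
DWL = ½ × 18.8274 × 28.6176 = 269.3975.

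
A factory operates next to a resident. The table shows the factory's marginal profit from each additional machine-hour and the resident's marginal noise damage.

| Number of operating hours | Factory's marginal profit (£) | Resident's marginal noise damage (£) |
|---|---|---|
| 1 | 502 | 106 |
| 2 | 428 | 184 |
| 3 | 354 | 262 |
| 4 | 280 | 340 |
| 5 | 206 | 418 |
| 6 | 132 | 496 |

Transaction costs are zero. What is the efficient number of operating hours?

3

Bargaining reaches the level where marginal profit last exceeds marginal noise damage.
That holds through level 3 (354 ≥ 262) but not at 4 (280 < 340).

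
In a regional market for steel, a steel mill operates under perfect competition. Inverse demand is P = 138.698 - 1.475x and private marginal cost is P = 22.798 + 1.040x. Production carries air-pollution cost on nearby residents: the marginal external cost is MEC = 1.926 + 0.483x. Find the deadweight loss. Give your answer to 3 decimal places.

Market equilibrium (private): 22.798 + 1.040x = 138.698 - 1.475x → x_m = 46.0835.
Social marginal cost = private MC + MEC = 24.724 + 1.523x.
Set SMC = demand: 24.724 + 1.523x = 138.698 - 1.475x → x* = 38.0167.
Between x* and x_m the wedge SMC − demand runs linearly from 0 to MEC(x_m), so the loss is a triangle.
DWL = ½ × 8.0668 × 24.1843 = 97.5450.

DWL = 97.545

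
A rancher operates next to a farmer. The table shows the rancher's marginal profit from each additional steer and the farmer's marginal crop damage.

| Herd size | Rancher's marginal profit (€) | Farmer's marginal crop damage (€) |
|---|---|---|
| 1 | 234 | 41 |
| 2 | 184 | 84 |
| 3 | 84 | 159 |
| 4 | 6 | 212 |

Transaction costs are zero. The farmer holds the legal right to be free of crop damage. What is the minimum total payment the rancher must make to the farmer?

€125

Efficient level: marginal profit ≥ marginal crop damage through level 2, so k* = 2.
With the farmer holding the right, the rancher must at least compensate total damage at k*: 41 + 84 = 125.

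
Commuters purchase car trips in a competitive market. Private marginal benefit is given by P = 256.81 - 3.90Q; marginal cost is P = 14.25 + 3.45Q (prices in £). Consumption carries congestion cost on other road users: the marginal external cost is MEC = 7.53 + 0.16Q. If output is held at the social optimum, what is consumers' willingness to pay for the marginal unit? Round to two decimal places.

Social marginal benefit = demand − MEC = 249.28 - 4.06Q.
Set SMB = MC: 249.28 - 4.06Q = 14.25 + 3.45Q → Q* = 31.2956.
Consumer price on the demand curve at Q*: 256.81 − 3.90×31.2956 = 134.7572.

P = £134.76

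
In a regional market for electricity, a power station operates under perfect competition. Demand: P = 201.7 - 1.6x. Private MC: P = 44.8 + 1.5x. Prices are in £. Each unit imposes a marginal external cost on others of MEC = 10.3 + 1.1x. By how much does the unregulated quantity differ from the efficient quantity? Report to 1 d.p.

Market equilibrium (private): 44.8 + 1.5x = 201.7 - 1.6x → x_m = 50.6129.
Social marginal cost = private MC + MEC = 55.1 + 2.6x.
Set SMC = demand: 55.1 + 2.6x = 201.7 - 1.6x → x* = 34.9048.
Gap = |50.6129 − 34.9048| = 15.7081.

15.7 units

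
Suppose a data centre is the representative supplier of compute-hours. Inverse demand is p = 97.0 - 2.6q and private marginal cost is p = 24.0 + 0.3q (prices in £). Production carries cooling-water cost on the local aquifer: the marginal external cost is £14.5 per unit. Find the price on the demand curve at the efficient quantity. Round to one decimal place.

Social marginal cost = private MC + MEC = 38.5 + 0.3q.
Set SMC = demand: 38.5 + 0.3q = 97.0 - 2.6q → q* = 20.1724.
Consumer price on the demand curve at q*: 97.0 − 2.6×20.1724 = 44.5518.

P = £44.6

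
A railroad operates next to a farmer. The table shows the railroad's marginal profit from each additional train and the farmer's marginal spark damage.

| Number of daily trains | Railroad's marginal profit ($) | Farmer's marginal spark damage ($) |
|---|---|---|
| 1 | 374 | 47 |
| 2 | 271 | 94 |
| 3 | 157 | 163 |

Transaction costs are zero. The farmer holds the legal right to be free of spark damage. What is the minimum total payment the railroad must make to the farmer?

Efficient level: marginal profit ≥ marginal spark damage through level 2, so k* = 2.
With the farmer holding the right, the railroad must at least compensate total damage at k*: 47 + 94 = 141.

$141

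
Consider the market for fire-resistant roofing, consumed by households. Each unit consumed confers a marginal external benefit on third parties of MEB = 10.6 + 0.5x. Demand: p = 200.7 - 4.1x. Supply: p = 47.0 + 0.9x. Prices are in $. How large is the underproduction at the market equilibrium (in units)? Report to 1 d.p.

5.8 units

Market equilibrium (private): 47.0 + 0.9x = 200.7 - 4.1x → x_m = 30.7400.
Social marginal benefit = demand + MEB = 211.3 - 3.6x.
Set SMB = MC: 211.3 - 3.6x = 47.0 + 0.9x → x* = 36.5111.
Gap = |30.7400 − 36.5111| = 5.7711.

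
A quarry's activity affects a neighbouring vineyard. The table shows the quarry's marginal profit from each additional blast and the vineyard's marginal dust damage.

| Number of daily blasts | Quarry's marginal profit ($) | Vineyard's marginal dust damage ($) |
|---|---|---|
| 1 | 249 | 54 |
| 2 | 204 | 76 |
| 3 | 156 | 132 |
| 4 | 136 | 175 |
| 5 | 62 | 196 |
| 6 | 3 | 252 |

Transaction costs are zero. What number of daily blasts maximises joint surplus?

Bargaining reaches the level where marginal profit last exceeds marginal dust damage.
That holds through level 3 (156 ≥ 132) but not at 4 (136 < 175).

3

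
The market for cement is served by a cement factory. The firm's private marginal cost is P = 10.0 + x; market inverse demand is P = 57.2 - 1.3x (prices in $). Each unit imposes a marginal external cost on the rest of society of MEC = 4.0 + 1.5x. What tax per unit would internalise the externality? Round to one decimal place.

Social marginal cost = private MC + MEC = 14.0 + 2.5x.
Set SMC = demand: 14.0 + 2.5x = 57.2 - 1.3x → x* = 11.3684.
The Pigouvian tax equals MEC at x*: 4.0 + 1.5×11.3684 = 21.0526.

tax = $21.1 per unit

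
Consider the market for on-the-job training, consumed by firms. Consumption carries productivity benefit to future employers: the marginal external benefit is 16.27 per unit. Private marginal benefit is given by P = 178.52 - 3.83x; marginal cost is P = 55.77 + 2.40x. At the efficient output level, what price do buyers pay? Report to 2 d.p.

P = 93.06

Social marginal benefit = demand + MEB = 194.79 - 3.83x.
Set SMB = MC: 194.79 - 3.83x = 55.77 + 2.40x → x* = 22.3146.
Consumer price on the demand curve at x*: 178.52 − 3.83×22.3146 = 93.0551.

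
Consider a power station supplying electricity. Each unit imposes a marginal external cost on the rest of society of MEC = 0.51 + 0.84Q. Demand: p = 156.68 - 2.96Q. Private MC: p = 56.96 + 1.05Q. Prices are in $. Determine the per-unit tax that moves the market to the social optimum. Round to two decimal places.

Social marginal cost = private MC + MEC = 57.47 + 1.89Q.
Set SMC = demand: 57.47 + 1.89Q = 156.68 - 2.96Q → Q* = 20.4557.
The Pigouvian tax equals MEC at Q*: 0.51 + 0.84×20.4557 = 17.6928.

tax = $17.69 per unit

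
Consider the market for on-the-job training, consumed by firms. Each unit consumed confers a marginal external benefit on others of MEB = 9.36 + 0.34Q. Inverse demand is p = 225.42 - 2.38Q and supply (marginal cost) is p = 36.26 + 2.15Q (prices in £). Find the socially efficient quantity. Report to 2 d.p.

Social marginal benefit = demand + MEB = 234.78 - 2.04Q.
Set SMB = MC: 234.78 - 2.04Q = 36.26 + 2.15Q → Q* = 47.3795.

Q* = 47.38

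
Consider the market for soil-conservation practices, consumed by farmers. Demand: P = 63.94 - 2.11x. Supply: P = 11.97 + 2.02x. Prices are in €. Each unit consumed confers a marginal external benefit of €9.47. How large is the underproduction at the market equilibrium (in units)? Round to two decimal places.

Market equilibrium (private): 11.97 + 2.02x = 63.94 - 2.11x → x_m = 12.5835.
Social marginal benefit = demand + MEB = 73.41 - 2.11x.
Set SMB = MC: 73.41 - 2.11x = 11.97 + 2.02x → x* = 14.8765.
Gap = |12.5835 − 14.8765| = 2.2930.

2.29 units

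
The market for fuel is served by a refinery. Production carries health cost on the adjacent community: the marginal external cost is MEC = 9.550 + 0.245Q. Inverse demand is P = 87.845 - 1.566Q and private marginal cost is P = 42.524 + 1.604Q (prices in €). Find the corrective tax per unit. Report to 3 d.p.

tax = €12.116 per unit

Social marginal cost = private MC + MEC = 52.074 + 1.849Q.
Set SMC = demand: 52.074 + 1.849Q = 87.845 - 1.566Q → Q* = 10.4747.
The Pigouvian tax equals MEC at Q*: 9.550 + 0.245×10.4747 = 12.1163.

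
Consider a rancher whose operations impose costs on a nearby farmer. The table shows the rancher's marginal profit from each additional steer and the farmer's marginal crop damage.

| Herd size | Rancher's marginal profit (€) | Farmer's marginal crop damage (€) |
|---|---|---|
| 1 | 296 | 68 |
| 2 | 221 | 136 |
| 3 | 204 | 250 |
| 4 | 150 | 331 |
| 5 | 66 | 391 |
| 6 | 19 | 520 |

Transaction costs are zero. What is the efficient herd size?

Bargaining reaches the level where marginal profit last exceeds marginal crop damage.
That holds through level 2 (221 ≥ 136) but not at 3 (204 < 250).

2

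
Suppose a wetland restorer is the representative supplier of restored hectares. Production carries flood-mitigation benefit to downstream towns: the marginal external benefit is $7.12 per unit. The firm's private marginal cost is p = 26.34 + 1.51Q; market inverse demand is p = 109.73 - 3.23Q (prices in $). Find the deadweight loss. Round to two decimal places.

DWL = $5.35

Market equilibrium (private): 26.34 + 1.51Q = 109.73 - 3.23Q → Q_m = 17.5928.
Social marginal cost = private MC − MEB = 19.22 + 1.51Q.
Set SMC = demand: 19.22 + 1.51Q = 109.73 - 3.23Q → Q* = 19.0949.
The loss is the area between SMC and demand from Q* to Q_m; with linear curves that's a triangle of height MEB(Q_m).
DWL = ½ × 1.5021 × 7.1200 = 5.3475.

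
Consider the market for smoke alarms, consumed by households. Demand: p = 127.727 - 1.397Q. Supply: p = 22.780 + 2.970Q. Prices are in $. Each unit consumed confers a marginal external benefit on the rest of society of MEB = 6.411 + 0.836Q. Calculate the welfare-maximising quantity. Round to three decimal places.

Social marginal benefit = demand + MEB = 134.138 - 0.561Q.
Set SMB = MC: 134.138 - 0.561Q = 22.780 + 2.970Q → Q* = 31.5372.

Q* = 31.537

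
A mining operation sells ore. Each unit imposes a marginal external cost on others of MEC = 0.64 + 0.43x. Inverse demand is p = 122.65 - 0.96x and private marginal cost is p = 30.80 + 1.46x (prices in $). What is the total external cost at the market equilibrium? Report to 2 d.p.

Market equilibrium (private): 30.80 + 1.46x = 122.65 - 0.96x → x_m = 37.9545.
Total external cost = ∫₀^{x_m} (0.64 + 0.43x) dx = 0.64×37.9545 + ½×0.43×37.9545² = 334.0079.

$334.01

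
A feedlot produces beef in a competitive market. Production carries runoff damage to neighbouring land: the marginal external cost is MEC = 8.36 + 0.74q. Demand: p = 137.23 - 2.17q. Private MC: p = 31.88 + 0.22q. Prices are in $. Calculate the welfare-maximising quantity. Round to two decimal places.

Social marginal cost = private MC + MEC = 40.24 + 0.96q.
Set SMC = demand: 40.24 + 0.96q = 137.23 - 2.17q → q* = 30.9872.

q* = 30.99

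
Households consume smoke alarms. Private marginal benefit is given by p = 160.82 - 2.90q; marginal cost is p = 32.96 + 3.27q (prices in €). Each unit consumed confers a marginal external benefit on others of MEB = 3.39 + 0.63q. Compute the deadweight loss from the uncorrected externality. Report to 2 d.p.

Market equilibrium (private): 32.96 + 3.27q = 160.82 - 2.90q → q_m = 20.7229.
Social marginal benefit = demand + MEB = 164.21 - 2.27q.
Set SMB = MC: 164.21 - 2.27q = 32.96 + 3.27q → q* = 23.6913.
The welfare-loss triangle has base |q_m − q*| and height MEB(q_m) (the vertical gap between SMB and MC is zero at q* and MEB at q_m).
DWL = ½ × 2.9684 × 16.4454 = 24.4083.

DWL = €24.41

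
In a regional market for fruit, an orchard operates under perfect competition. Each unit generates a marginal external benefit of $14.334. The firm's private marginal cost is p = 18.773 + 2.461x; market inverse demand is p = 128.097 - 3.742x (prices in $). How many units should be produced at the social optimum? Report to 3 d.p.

Social marginal cost = private MC − MEB = 4.439 + 2.461x.
Set SMC = demand: 4.439 + 2.461x = 128.097 - 3.742x → x* = 19.9352.

x* = 19.935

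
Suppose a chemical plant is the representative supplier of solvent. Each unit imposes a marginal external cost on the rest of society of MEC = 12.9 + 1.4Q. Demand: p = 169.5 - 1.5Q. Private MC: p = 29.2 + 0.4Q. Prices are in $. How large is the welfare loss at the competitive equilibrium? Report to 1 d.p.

DWL = $2048.6

Market equilibrium (private): 29.2 + 0.4Q = 169.5 - 1.5Q → Q_m = 73.8421.
Social marginal cost = private MC + MEC = 42.1 + 1.8Q.
Set SMC = demand: 42.1 + 1.8Q = 169.5 - 1.5Q → Q* = 38.6061.
Height of the DWL triangle at Q_m is SMC(Q_m) − demand(Q_m) = MEC(Q_m) = 116.2789.
DWL = ½ × 35.2360 × 116.2789 = 2048.6017.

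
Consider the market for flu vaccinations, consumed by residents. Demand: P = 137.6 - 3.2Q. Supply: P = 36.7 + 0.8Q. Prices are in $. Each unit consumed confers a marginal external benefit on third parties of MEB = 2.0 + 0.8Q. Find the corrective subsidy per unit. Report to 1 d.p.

subsidy = $27.7 per unit

Social marginal benefit = demand + MEB = 139.6 - 2.4Q.
Set SMB = MC: 139.6 - 2.4Q = 36.7 + 0.8Q → Q* = 32.1563.
The Pigouvian subsidy equals MEB at Q*: 2.0 + 0.8×32.1563 = 27.7250.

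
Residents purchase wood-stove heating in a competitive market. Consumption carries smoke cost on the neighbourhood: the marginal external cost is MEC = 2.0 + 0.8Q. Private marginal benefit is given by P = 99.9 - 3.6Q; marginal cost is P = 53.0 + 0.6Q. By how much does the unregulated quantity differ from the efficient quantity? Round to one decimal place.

Market equilibrium (private): 53.0 + 0.6Q = 99.9 - 3.6Q → Q_m = 11.1667.
Social marginal benefit = demand − MEC = 97.9 - 4.4Q.
Set SMB = MC: 97.9 - 4.4Q = 53.0 + 0.6Q → Q* = 8.9800.
Gap = |11.1667 − 8.9800| = 2.1867.

2.2 units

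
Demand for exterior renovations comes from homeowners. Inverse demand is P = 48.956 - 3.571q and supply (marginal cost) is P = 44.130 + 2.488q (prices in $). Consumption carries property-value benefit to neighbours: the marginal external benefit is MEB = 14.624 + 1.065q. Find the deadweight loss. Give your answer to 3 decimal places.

Market equilibrium (private): 44.130 + 2.488q = 48.956 - 3.571q → q_m = 0.7965.
Social marginal benefit = demand + MEB = 63.580 - 2.506q.
Set SMB = MC: 63.580 - 2.506q = 44.130 + 2.488q → q* = 3.8947.
The welfare-loss triangle has base |q_m − q*| and height MEB(q_m) (the vertical gap between SMB and MC is zero at q* and MEB at q_m).
DWL = ½ × 3.0982 × 15.4723 = 23.9681.

DWL = $23.968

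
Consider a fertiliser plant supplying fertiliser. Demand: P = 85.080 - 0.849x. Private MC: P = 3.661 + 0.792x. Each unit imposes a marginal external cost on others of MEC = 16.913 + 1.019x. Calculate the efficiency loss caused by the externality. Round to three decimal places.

Market equilibrium (private): 3.661 + 0.792x = 85.080 - 0.849x → x_m = 49.6155.
Social marginal cost = private MC + MEC = 20.574 + 1.811x.
Set SMC = demand: 20.574 + 1.811x = 85.080 - 0.849x → x* = 24.2504.
Height of the DWL triangle at x_m is SMC(x_m) − demand(x_m) = MEC(x_m) = 67.4712.
DWL = ½ × 25.3651 × 67.4712 = 855.7069.

DWL = 855.707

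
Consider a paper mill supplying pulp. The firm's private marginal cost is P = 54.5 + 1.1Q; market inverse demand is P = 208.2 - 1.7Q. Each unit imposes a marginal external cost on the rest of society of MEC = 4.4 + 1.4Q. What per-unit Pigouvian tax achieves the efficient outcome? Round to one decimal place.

Social marginal cost = private MC + MEC = 58.9 + 2.5Q.
Set SMC = demand: 58.9 + 2.5Q = 208.2 - 1.7Q → Q* = 35.5476.
The Pigouvian tax equals MEC at Q*: 4.4 + 1.4×35.5476 = 54.1666.

tax = 54.2 per unit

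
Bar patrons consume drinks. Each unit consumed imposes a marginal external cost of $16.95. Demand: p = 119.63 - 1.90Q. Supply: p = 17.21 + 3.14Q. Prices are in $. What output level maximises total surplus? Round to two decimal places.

Social marginal benefit = demand − MEC = 102.68 - 1.90Q.
Set SMB = MC: 102.68 - 1.90Q = 17.21 + 3.14Q → Q* = 16.9583.

Q* = 16.96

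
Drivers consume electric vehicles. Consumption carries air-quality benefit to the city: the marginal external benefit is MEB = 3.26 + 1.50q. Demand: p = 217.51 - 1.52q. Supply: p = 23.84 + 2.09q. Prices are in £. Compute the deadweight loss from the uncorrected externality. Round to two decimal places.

Market equilibrium (private): 23.84 + 2.09q = 217.51 - 1.52q → q_m = 53.6482.
Social marginal benefit = demand + MEB = 220.77 - 0.02q.
Set SMB = MC: 220.77 - 0.02q = 23.84 + 2.09q → q* = 93.3318.
The welfare-loss triangle has base |q_m − q*| and height MEB(q_m) (the vertical gap between SMB and MC is zero at q* and MEB at q_m).
DWL = ½ × 39.6836 × 83.7323 = 1661.3996.

DWL = £1661.40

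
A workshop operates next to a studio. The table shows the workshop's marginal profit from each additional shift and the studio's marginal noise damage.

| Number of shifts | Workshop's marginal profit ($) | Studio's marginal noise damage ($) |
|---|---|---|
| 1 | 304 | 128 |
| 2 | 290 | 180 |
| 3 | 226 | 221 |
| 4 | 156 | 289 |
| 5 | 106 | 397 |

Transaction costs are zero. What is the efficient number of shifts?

Bargaining reaches the level where marginal profit last exceeds marginal noise damage.
That holds through level 3 (226 ≥ 221) but not at 4 (156 < 289).

3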